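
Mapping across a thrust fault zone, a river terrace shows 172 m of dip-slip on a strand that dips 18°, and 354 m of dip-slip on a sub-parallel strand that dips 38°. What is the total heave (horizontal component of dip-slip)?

heave_A = 172 × cos(18°) = 163.6 m
heave_B = 354 × cos(38°) = 279 m
total = 163.6 + 279 = 443 m

443 m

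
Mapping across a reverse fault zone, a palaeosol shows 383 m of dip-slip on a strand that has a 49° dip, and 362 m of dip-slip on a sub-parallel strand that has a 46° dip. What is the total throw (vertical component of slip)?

throw_A = 383 × sin(49°) = 289.1 m
throw_B = 362 × sin(46°) = 260.4 m
total = 289.1 + 260.4 = 549 m

549 m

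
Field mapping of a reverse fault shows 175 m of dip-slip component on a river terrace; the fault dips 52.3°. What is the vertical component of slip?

138 m

throw = dip-slip × sin(dip) = 175 m × sin(52.3°) = 138 m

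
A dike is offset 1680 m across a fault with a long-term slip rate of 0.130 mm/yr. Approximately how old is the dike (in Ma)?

age = offset / rate = 1680 m / (0.130 mm/yr) = 1.29e+07 yr = 12.9 Ma

12.9 Ma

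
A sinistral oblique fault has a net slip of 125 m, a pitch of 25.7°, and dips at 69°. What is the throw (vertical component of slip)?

50.6 m

dip-slip = net slip × sin(rake) = 125 m × sin(25.7°) = 54.21 m
throw = dip-slip × sin(dip) = 54.21 × sin(69°) = 50.6 m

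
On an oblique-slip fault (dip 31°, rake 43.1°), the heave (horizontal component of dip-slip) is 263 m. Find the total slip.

dip-slip = heave / cos(dip) = 263 / cos(31°) = 306.8 m
net slip = dip-slip / sin(rake) = 306.8 / sin(43.1°) = 449 m

449 m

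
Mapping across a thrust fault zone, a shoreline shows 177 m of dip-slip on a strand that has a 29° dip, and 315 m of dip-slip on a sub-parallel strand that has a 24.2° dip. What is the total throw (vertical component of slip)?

215 m

throw_A = 177 × sin(29°) = 85.81 m
throw_B = 315 × sin(24.2°) = 129.1 m
total = 85.81 + 129.1 = 215 m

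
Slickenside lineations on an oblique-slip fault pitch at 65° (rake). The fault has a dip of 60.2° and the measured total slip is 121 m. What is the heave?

54.5 m

dip-slip = net slip × sin(rake) = 121 m × sin(65°) = 109.7 m
heave = dip-slip × cos(dip) = 109.7 × cos(60.2°) = 54.5 m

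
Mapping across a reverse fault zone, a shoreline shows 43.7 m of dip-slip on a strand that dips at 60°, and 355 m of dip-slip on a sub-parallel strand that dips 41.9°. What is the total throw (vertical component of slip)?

throw_A = 43.7 × sin(60°) = 37.85 m
throw_B = 355 × sin(41.9°) = 237.1 m
total = 37.85 + 237.1 = 275 m

275 m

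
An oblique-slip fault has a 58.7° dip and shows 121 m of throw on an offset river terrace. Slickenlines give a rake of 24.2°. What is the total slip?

dip-slip = throw / sin(dip) = 121 / sin(58.7°) = 141.6 m
net slip = dip-slip / sin(rake) = 141.6 / sin(24.2°) = 345 m

345 m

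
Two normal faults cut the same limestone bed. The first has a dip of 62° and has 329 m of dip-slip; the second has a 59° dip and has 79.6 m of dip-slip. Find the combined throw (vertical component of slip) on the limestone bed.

359 m

throw_A = 329 × sin(62°) = 290.5 m
throw_B = 79.6 × sin(59°) = 68.23 m
total = 290.5 + 68.23 = 359 m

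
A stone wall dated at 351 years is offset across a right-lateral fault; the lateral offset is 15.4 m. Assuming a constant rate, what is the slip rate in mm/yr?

43.9 mm/yr

rate = 15.4 m / 351 years = 0.0439 m/yr = 43.9 mm/yr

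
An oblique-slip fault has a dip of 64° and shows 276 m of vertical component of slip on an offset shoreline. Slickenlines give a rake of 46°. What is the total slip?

dip-slip = throw / sin(dip) = 276 / sin(64°) = 307.1 m
net slip = dip-slip / sin(rake) = 307.1 / sin(46°) = 427 m

427 m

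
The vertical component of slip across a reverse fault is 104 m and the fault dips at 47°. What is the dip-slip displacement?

142 m

dip-slip = throw / sin(dip) = 104 / sin(47°) = 142 m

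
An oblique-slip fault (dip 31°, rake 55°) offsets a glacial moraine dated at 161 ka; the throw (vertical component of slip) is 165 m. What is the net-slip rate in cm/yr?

0.243 cm/yr

dip-slip = throw / sin(dip) = 165 / sin(31°) = 320.4 m
net slip = dip-slip / sin(rake) = 320.4 / sin(55°) = 391.1 m
rate = 391.1 m / 161 ka = 0.00243 m/yr = 0.243 cm/yr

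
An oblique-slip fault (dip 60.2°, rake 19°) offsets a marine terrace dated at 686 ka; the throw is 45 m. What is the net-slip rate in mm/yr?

dip-slip = throw / sin(dip) = 45 / sin(60.2°) = 51.86 m
net slip = dip-slip / sin(rake) = 51.86 / sin(19°) = 159.3 m
rate = 159.3 m / 686 ka = 0.000232 m/yr = 0.232 mm/yr

0.232 mm/yr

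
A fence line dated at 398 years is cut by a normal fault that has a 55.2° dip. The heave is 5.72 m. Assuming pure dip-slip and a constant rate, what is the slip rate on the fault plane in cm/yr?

2.52 cm/yr

dip-slip = heave / cos(dip) = 5.72 m / cos(55.2°) = 10.02 m
rate = 10.02 m / 398 years = 0.0252 m/yr = 2.52 cm/yr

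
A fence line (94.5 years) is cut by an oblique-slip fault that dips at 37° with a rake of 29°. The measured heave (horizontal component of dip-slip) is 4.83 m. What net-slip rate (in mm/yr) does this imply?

132 mm/yr

dip-slip = heave / cos(dip) = 4.83 / cos(37°) = 6.048 m
net slip = dip-slip / sin(rake) = 6.048 / sin(29°) = 12.47 m
rate = 12.47 m / 94.5 years = 0.132 m/yr = 132 mm/yr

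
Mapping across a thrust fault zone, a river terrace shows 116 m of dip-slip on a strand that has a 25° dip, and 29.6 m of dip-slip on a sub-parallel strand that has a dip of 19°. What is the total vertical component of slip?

throw_A = 116 × sin(25°) = 49.02 m
throw_B = 29.6 × sin(19°) = 9.637 m
total = 49.02 + 9.637 = 58.7 m

58.7 m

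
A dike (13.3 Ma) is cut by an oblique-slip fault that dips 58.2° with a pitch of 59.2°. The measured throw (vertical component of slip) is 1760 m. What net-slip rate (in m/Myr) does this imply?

181 m/Myr

dip-slip = throw / sin(dip) = 1760 / sin(58.2°) = 2071 m
net slip = dip-slip / sin(rake) = 2071 / sin(59.2°) = 2411 m
rate = 2411 m / 13.3 Ma = 0.000181 m/yr = 181 m/Myr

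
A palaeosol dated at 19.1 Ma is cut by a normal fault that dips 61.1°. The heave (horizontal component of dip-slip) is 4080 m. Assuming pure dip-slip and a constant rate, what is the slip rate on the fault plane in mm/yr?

dip-slip = heave / cos(dip) = 4080 m / cos(61.1°) = 8442 m
rate = 8442 m / 19.1 Ma = 0.000442 m/yr = 0.442 mm/yr

0.442 mm/yr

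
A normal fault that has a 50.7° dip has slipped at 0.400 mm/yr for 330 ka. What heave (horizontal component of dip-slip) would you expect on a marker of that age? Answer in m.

83.6 m

dip-slip = rate × time = 0.400 mm/yr × 330 ka = 132 m
heave = dip-slip × cos(dip) = 132 × cos(50.7°) = 83.6 m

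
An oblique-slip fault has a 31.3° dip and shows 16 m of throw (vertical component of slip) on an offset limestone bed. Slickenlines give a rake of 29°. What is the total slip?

63.5 m

dip-slip = throw / sin(dip) = 16 / sin(31.3°) = 30.80 m
net slip = dip-slip / sin(rake) = 30.80 / sin(29°) = 63.5 m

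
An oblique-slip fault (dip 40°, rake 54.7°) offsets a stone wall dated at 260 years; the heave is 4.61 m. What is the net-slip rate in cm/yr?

dip-slip = heave / cos(dip) = 4.61 / cos(40°) = 6.018 m
net slip = dip-slip / sin(rake) = 6.018 / sin(54.7°) = 7.374 m
rate = 7.374 m / 260 years = 0.0284 m/yr = 2.84 cm/yr

2.84 cm/yr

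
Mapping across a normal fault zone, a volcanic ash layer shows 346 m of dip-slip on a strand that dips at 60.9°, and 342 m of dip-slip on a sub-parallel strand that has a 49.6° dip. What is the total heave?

heave_A = 346 × cos(60.9°) = 168.3 m
heave_B = 342 × cos(49.6°) = 221.7 m
total = 168.3 + 221.7 = 390 m

390 m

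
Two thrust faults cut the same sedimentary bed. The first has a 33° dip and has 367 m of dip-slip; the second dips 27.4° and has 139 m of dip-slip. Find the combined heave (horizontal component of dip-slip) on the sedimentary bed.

heave_A = 367 × cos(33°) = 307.8 m
heave_B = 139 × cos(27.4°) = 123.4 m
total = 307.8 + 123.4 = 431 m

431 m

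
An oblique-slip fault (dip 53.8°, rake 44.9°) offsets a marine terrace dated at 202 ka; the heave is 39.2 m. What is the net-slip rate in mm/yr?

dip-slip = heave / cos(dip) = 39.2 / cos(53.8°) = 66.37 m
net slip = dip-slip / sin(rake) = 66.37 / sin(44.9°) = 94.03 m
rate = 94.03 m / 202 ka = 0.000465 m/yr = 0.465 mm/yr

0.465 mm/yr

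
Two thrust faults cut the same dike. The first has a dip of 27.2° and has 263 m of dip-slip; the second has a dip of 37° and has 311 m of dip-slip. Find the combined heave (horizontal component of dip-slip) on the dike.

482 m

heave_A = 263 × cos(27.2°) = 233.9 m
heave_B = 311 × cos(37°) = 248.4 m
total = 233.9 + 248.4 = 482 m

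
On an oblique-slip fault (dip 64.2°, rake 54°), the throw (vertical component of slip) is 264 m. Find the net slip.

362 m

dip-slip = throw / sin(dip) = 264 / sin(64.2°) = 293.2 m
net slip = dip-slip / sin(rake) = 293.2 / sin(54°) = 362 m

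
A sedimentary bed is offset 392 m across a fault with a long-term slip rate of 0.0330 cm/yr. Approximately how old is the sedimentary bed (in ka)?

1190 ka

age = offset / rate = 392 m / (0.0330 cm/yr) = 1.19e+06 yr = 1190 ka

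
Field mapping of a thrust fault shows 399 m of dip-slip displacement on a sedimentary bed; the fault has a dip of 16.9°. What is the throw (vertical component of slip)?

throw = dip-slip × sin(dip) = 399 m × sin(16.9°) = 116 m

116 m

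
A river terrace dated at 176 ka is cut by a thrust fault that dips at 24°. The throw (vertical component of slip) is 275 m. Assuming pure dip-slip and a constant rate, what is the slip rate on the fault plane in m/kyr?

dip-slip = throw / sin(dip) = 275 m / sin(24°) = 676.1 m
rate = 676.1 m / 176 ka = 0.00384 m/yr = 3.84 m/kyr

3.84 m/kyr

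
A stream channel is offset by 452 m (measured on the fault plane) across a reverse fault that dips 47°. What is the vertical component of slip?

331 m

throw = dip-slip × sin(dip) = 452 m × sin(47°) = 331 m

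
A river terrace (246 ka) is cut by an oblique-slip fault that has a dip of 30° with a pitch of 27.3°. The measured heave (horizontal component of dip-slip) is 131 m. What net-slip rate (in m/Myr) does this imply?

1340 m/Myr

dip-slip = heave / cos(dip) = 131 / cos(30°) = 151.3 m
net slip = dip-slip / sin(rake) = 151.3 / sin(27.3°) = 329.8 m
rate = 329.8 m / 246 ka = 0.00134 m/yr = 1340 m/Myr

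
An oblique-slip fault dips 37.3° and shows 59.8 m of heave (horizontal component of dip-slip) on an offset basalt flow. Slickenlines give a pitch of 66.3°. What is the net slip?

82.1 m

dip-slip = heave / cos(dip) = 59.8 / cos(37.3°) = 75.18 m
net slip = dip-slip / sin(rake) = 75.18 / sin(66.3°) = 82.1 m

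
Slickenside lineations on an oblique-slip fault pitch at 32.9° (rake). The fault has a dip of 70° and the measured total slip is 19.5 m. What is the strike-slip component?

strike-slip = net slip × cos(rake) = 19.5 m × cos(32.9°) = 16.4 m

16.4 m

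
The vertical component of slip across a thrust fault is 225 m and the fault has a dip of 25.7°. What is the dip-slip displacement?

dip-slip = throw / sin(dip) = 225 / sin(25.7°) = 519 m

519 m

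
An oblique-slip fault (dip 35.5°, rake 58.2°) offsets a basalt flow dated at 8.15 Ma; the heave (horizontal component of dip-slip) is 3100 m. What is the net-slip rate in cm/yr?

dip-slip = heave / cos(dip) = 3100 / cos(35.5°) = 3808 m
net slip = dip-slip / sin(rake) = 3808 / sin(58.2°) = 4480 m
rate = 4480 m / 8.15 Ma = 0.000550 m/yr = 0.0550 cm/yr

0.0550 cm/yr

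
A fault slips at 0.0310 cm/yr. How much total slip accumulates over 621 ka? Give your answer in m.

slip = rate × time = 0.0310 cm/yr × 621 ka = 193 m

193 m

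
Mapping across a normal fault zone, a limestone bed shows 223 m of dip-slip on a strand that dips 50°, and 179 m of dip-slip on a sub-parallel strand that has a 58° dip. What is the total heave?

238 m

heave_A = 223 × cos(50°) = 143.3 m
heave_B = 179 × cos(58°) = 94.86 m
total = 143.3 + 94.86 = 238 m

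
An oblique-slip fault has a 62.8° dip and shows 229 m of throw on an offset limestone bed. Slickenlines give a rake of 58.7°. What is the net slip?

301 m

dip-slip = throw / sin(dip) = 229 / sin(62.8°) = 257.5 m
net slip = dip-slip / sin(rake) = 257.5 / sin(58.7°) = 301 m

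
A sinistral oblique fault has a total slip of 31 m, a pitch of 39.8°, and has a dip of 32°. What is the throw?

10.5 m

dip-slip = net slip × sin(rake) = 31 m × sin(39.8°) = 19.84 m
throw = dip-slip × sin(dip) = 19.84 × sin(32°) = 10.5 m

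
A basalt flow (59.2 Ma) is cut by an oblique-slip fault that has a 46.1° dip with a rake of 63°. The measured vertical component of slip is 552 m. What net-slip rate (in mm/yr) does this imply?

dip-slip = throw / sin(dip) = 552 / sin(46.1°) = 766.1 m
net slip = dip-slip / sin(rake) = 766.1 / sin(63°) = 859.8 m
rate = 859.8 m / 59.2 Ma = 0.0000145 m/yr = 0.0145 mm/yr

0.0145 mm/yr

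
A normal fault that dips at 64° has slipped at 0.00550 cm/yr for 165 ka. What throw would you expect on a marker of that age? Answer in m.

8.16 m

dip-slip = rate × time = 0.00550 cm/yr × 165 ka = 9.075 m
throw = dip-slip × sin(dip) = 9.075 × sin(64°) = 8.16 m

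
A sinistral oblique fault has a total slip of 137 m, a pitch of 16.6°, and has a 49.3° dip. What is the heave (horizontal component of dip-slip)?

25.5 m

dip-slip = net slip × sin(rake) = 137 m × sin(16.6°) = 39.14 m
heave = dip-slip × cos(dip) = 39.14 × cos(49.3°) = 25.5 m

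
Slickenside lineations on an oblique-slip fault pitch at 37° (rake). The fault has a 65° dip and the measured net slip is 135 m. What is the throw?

73.6 m

dip-slip = net slip × sin(rake) = 135 m × sin(37°) = 81.25 m
throw = dip-slip × sin(dip) = 81.25 × sin(65°) = 73.6 m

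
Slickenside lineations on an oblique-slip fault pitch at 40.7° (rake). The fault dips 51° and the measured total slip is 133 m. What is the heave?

54.6 m

dip-slip = net slip × sin(rake) = 133 m × sin(40.7°) = 86.73 m
heave = dip-slip × cos(dip) = 86.73 × cos(51°) = 54.6 m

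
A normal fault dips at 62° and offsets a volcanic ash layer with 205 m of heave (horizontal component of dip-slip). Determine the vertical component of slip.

386 m

throw = heave × tan(dip) = 205 × tan(62°) = 386 m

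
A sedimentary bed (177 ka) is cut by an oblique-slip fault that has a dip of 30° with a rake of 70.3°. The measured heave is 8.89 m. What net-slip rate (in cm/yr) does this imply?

dip-slip = heave / cos(dip) = 8.89 / cos(30°) = 10.27 m
net slip = dip-slip / sin(rake) = 10.27 / sin(70.3°) = 10.90 m
rate = 10.90 m / 177 ka = 0.0000616 m/yr = 0.00616 cm/yr

0.00616 cm/yr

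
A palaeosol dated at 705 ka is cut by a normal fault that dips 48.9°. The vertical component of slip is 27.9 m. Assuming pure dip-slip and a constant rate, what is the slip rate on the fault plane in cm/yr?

dip-slip = throw / sin(dip) = 27.9 m / sin(48.9°) = 37.02 m
rate = 37.02 m / 705 ka = 0.0000525 m/yr = 0.00525 cm/yr

0.00525 cm/yr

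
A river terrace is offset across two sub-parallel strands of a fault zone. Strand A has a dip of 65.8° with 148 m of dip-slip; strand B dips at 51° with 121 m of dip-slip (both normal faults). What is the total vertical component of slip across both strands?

229 m

throw_A = 148 × sin(65.8°) = 135 m
throw_B = 121 × sin(51°) = 94.03 m
total = 135 + 94.03 = 229 m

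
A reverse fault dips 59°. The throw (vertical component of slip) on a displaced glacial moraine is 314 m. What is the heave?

heave = throw / tan(dip) = 314 / tan(59°) = 189 m

189 m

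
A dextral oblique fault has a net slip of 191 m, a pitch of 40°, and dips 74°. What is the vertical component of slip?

118 m

dip-slip = net slip × sin(rake) = 191 m × sin(40°) = 122.8 m
throw = dip-slip × sin(dip) = 122.8 × sin(74°) = 118 m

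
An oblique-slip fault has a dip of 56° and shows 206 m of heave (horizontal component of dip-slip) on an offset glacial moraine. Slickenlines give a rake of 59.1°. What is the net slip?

429 m

dip-slip = heave / cos(dip) = 206 / cos(56°) = 368.4 m
net slip = dip-slip / sin(rake) = 368.4 / sin(59.1°) = 429 m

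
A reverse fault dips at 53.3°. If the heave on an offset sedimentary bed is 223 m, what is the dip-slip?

dip-slip = heave / cos(dip) = 223 / cos(53.3°) = 373 m

373 m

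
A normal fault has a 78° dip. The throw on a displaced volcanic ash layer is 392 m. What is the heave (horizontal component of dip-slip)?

83.3 m

heave = throw / tan(dip) = 392 / tan(78°) = 83.3 m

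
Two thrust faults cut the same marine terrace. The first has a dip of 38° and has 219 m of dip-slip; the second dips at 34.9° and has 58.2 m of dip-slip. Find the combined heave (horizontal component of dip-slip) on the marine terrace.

heave_A = 219 × cos(38°) = 172.6 m
heave_B = 58.2 × cos(34.9°) = 47.73 m
total = 172.6 + 47.73 = 220 m

220 m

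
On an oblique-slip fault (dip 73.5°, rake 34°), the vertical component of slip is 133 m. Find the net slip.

dip-slip = throw / sin(dip) = 133 / sin(73.5°) = 138.7 m
net slip = dip-slip / sin(rake) = 138.7 / sin(34°) = 248 m

248 m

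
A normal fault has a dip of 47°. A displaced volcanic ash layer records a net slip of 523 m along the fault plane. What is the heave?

heave = dip-slip × cos(dip) = 523 m × cos(47°) = 357 m

357 m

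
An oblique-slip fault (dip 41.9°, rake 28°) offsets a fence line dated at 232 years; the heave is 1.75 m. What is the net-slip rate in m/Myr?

dip-slip = heave / cos(dip) = 1.75 / cos(41.9°) = 2.351 m
net slip = dip-slip / sin(rake) = 2.351 / sin(28°) = 5.008 m
rate = 5.008 m / 232 years = 0.0216 m/yr = 21600 m/Myr

21600 m/Myr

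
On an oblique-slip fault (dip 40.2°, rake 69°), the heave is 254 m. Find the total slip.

dip-slip = heave / cos(dip) = 254 / cos(40.2°) = 332.5 m
net slip = dip-slip / sin(rake) = 332.5 / sin(69°) = 356 m

356 m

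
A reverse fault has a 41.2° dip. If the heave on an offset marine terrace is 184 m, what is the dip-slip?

245 m

dip-slip = heave / cos(dip) = 184 / cos(41.2°) = 245 m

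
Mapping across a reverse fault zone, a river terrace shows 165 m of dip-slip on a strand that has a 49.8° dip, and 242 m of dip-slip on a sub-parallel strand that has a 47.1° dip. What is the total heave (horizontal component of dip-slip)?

heave_A = 165 × cos(49.8°) = 106.5 m
heave_B = 242 × cos(47.1°) = 164.7 m
total = 106.5 + 164.7 = 271 m

271 m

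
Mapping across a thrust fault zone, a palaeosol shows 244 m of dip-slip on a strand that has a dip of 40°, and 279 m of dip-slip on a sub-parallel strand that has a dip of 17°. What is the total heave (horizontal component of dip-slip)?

heave_A = 244 × cos(40°) = 186.9 m
heave_B = 279 × cos(17°) = 266.8 m
total = 186.9 + 266.8 = 454 m

454 m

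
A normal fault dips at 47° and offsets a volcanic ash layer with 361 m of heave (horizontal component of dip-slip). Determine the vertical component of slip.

387 m

throw = heave × tan(dip) = 361 × tan(47°) = 387 m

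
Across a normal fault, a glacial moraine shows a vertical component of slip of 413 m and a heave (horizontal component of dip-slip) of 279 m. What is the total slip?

498 m

net slip = √(throw² + heave²) = √(413² + 279²) = 498 m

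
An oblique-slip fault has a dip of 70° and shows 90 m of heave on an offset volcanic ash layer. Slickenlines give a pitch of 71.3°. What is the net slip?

dip-slip = heave / cos(dip) = 90 / cos(70°) = 263.1 m
net slip = dip-slip / sin(rake) = 263.1 / sin(71.3°) = 278 m

278 m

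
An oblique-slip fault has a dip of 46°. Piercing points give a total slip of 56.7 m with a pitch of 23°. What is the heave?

dip-slip = net slip × sin(rake) = 56.7 m × sin(23°) = 22.15 m
heave = dip-slip × cos(dip) = 22.15 × cos(46°) = 15.4 m

15.4 m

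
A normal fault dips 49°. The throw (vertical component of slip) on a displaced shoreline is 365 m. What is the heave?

317 m

heave = throw / tan(dip) = 365 / tan(49°) = 317 m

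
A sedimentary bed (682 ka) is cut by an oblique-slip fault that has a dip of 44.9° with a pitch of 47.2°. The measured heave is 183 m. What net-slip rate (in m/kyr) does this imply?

dip-slip = heave / cos(dip) = 183 / cos(44.9°) = 258.4 m
net slip = dip-slip / sin(rake) = 258.4 / sin(47.2°) = 352.1 m
rate = 352.1 m / 682 ka = 0.000516 m/yr = 0.516 m/kyr

0.516 m/kyr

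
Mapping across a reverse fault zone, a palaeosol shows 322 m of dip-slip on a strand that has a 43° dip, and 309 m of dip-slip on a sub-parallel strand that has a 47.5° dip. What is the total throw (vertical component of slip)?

447 m

throw_A = 322 × sin(43°) = 219.6 m
throw_B = 309 × sin(47.5°) = 227.8 m
total = 219.6 + 227.8 = 447 m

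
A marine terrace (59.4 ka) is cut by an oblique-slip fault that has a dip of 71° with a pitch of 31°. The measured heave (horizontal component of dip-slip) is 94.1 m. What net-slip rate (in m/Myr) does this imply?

dip-slip = heave / cos(dip) = 94.1 / cos(71°) = 289 m
net slip = dip-slip / sin(rake) = 289 / sin(31°) = 561.2 m
rate = 561.2 m / 59.4 ka = 0.00945 m/yr = 9450 m/Myr

9450 m/Myr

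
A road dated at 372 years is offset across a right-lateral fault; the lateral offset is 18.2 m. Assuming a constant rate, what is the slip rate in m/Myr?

rate = 18.2 m / 372 years = 0.0489 m/yr = 48900 m/Myr

48900 m/Myr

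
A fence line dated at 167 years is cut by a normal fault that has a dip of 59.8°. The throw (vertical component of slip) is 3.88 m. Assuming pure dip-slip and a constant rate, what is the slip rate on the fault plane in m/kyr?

26.9 m/kyr

dip-slip = throw / sin(dip) = 3.88 m / sin(59.8°) = 4.489 m
rate = 4.489 m / 167 years = 0.0269 m/yr = 26.9 m/kyr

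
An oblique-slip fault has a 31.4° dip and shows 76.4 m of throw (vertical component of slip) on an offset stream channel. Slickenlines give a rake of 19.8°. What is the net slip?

433 m

dip-slip = throw / sin(dip) = 76.4 / sin(31.4°) = 146.6 m
net slip = dip-slip / sin(rake) = 146.6 / sin(19.8°) = 433 m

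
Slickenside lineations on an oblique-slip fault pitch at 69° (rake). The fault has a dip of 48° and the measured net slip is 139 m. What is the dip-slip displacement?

130 m

dip-slip = net slip × sin(rake) = 139 m × sin(69°) = 130 m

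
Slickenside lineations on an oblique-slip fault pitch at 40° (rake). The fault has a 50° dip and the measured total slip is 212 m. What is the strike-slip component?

162 m

strike-slip = net slip × cos(rake) = 212 m × cos(40°) = 162 m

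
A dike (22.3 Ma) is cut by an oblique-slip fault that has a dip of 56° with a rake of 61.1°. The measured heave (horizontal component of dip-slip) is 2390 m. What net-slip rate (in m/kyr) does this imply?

0.219 m/kyr

dip-slip = heave / cos(dip) = 2390 / cos(56°) = 4274 m
net slip = dip-slip / sin(rake) = 4274 / sin(61.1°) = 4882 m
rate = 4882 m / 22.3 Ma = 0.000219 m/yr = 0.219 m/kyr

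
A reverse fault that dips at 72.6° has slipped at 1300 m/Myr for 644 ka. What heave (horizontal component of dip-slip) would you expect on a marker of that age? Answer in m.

dip-slip = rate × time = 1300 m/Myr × 644 ka = 837.2 m
heave = dip-slip × cos(dip) = 837.2 × cos(72.6°) = 250 m

250 m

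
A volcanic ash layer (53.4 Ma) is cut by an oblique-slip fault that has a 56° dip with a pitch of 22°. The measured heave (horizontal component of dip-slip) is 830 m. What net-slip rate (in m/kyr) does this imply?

0.0742 m/kyr

dip-slip = heave / cos(dip) = 830 / cos(56°) = 1484 m
net slip = dip-slip / sin(rake) = 1484 / sin(22°) = 3962 m
rate = 3962 m / 53.4 Ma = 0.0000742 m/yr = 0.0742 m/kyr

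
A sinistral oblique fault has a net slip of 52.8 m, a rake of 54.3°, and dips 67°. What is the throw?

39.5 m

dip-slip = net slip × sin(rake) = 52.8 m × sin(54.3°) = 42.88 m
throw = dip-slip × sin(dip) = 42.88 × sin(67°) = 39.5 m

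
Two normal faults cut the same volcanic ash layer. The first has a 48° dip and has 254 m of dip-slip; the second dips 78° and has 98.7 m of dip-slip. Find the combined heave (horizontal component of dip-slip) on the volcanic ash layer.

190 m

heave_A = 254 × cos(48°) = 170 m
heave_B = 98.7 × cos(78°) = 20.52 m
total = 170 + 20.52 = 190 m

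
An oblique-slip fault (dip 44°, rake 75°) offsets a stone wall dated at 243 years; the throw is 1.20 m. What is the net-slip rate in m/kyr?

dip-slip = throw / sin(dip) = 1.20 / sin(44°) = 1.727 m
net slip = dip-slip / sin(rake) = 1.727 / sin(75°) = 1.788 m
rate = 1.788 m / 243 years = 0.00736 m/yr = 7.36 m/kyr

7.36 m/kyr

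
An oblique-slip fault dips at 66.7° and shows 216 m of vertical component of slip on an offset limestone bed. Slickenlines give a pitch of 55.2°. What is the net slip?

dip-slip = throw / sin(dip) = 216 / sin(66.7°) = 235.2 m
net slip = dip-slip / sin(rake) = 235.2 / sin(55.2°) = 286 m

286 m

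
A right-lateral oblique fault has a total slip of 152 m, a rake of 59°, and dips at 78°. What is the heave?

27.1 m

dip-slip = net slip × sin(rake) = 152 m × sin(59°) = 130.3 m
heave = dip-slip × cos(dip) = 130.3 × cos(78°) = 27.1 m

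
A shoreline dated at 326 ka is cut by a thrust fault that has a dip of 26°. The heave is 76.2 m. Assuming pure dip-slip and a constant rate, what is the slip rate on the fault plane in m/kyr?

0.260 m/kyr

dip-slip = heave / cos(dip) = 76.2 m / cos(26°) = 84.78 m
rate = 84.78 m / 326 ka = 0.000260 m/yr = 0.260 m/kyr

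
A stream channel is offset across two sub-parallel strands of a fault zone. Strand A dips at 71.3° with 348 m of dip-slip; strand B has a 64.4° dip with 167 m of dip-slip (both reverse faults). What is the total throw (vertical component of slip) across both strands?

throw_A = 348 × sin(71.3°) = 329.6 m
throw_B = 167 × sin(64.4°) = 150.6 m
total = 329.6 + 150.6 = 480 m

480 m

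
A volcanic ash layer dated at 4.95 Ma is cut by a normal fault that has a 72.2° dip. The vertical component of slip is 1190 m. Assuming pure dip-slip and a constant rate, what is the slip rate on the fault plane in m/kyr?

0.252 m/kyr

dip-slip = throw / sin(dip) = 1190 m / sin(72.2°) = 1250 m
rate = 1250 m / 4.95 Ma = 0.000252 m/yr = 0.252 m/kyr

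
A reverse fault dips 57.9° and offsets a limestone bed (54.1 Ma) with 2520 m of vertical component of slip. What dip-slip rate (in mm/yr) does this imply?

0.0550 mm/yr

dip-slip = throw / sin(dip) = 2520 m / sin(57.9°) = 2975 m
rate = 2975 m / 54.1 Ma = 0.0000550 m/yr = 0.0550 mm/yr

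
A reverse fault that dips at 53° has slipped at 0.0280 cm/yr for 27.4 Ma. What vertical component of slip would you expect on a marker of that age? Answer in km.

dip-slip = rate × time = 0.0280 cm/yr × 27.4 Ma = 7672 m
throw = dip-slip × sin(dip) = 7672 × sin(53°) = 6130 m = 6.13 km

6.13 km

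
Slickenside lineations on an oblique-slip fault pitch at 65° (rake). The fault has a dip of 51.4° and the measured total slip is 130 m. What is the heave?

dip-slip = net slip × sin(rake) = 130 m × sin(65°) = 117.8 m
heave = dip-slip × cos(dip) = 117.8 × cos(51.4°) = 73.5 m

73.5 m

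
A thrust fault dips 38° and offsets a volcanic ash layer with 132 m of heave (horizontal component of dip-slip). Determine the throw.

103 m

throw = heave × tan(dip) = 132 × tan(38°) = 103 m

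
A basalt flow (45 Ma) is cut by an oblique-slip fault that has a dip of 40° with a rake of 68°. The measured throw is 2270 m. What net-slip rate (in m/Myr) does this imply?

84.6 m/Myr

dip-slip = throw / sin(dip) = 2270 / sin(40°) = 3531 m
net slip = dip-slip / sin(rake) = 3531 / sin(68°) = 3809 m
rate = 3809 m / 45 Ma = 0.0000846 m/yr = 84.6 m/Myr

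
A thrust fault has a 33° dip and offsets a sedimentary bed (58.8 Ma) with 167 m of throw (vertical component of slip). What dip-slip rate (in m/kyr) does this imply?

dip-slip = throw / sin(dip) = 167 m / sin(33°) = 306.6 m
rate = 306.6 m / 58.8 Ma = 0.00000521 m/yr = 0.00521 m/kyr

0.00521 m/kyr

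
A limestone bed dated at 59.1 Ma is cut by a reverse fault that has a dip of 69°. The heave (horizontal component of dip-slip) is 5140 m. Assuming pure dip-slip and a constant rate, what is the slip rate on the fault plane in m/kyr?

0.243 m/kyr

dip-slip = heave / cos(dip) = 5140 m / cos(69°) = 14340 m
rate = 14340 m / 59.1 Ma = 0.000243 m/yr = 0.243 m/kyr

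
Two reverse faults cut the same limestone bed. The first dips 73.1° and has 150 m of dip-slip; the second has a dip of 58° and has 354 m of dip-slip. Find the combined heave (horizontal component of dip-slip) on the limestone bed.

heave_A = 150 × cos(73.1°) = 43.61 m
heave_B = 354 × cos(58°) = 187.6 m
total = 43.61 + 187.6 = 231 m

231 m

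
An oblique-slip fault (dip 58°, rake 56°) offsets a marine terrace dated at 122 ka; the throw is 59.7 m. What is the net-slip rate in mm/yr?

0.696 mm/yr

dip-slip = throw / sin(dip) = 59.7 / sin(58°) = 70.40 m
net slip = dip-slip / sin(rake) = 70.40 / sin(56°) = 84.91 m
rate = 84.91 m / 122 ka = 0.000696 m/yr = 0.696 mm/yr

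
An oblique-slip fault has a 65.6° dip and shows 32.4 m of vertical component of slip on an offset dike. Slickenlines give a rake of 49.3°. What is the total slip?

dip-slip = throw / sin(dip) = 32.4 / sin(65.6°) = 35.58 m
net slip = dip-slip / sin(rake) = 35.58 / sin(49.3°) = 46.9 m

46.9 m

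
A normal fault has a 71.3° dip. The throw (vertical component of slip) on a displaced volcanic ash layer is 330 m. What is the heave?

heave = throw / tan(dip) = 330 / tan(71.3°) = 112 m

112 m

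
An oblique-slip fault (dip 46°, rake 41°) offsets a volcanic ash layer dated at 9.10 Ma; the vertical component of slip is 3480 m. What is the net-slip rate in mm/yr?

dip-slip = throw / sin(dip) = 3480 / sin(46°) = 4838 m
net slip = dip-slip / sin(rake) = 4838 / sin(41°) = 7374 m
rate = 7374 m / 9.10 Ma = 0.000810 m/yr = 0.810 mm/yr

0.810 mm/yr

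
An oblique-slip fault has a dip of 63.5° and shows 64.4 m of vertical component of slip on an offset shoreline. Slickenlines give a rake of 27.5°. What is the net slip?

156 m

dip-slip = throw / sin(dip) = 64.4 / sin(63.5°) = 71.96 m
net slip = dip-slip / sin(rake) = 71.96 / sin(27.5°) = 156 m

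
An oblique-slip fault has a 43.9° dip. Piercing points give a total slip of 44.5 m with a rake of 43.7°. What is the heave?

dip-slip = net slip × sin(rake) = 44.5 m × sin(43.7°) = 30.74 m
heave = dip-slip × cos(dip) = 30.74 × cos(43.9°) = 22.2 m

22.2 m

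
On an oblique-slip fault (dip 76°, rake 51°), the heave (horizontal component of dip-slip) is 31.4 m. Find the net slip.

167 m

dip-slip = heave / cos(dip) = 31.4 / cos(76°) = 129.8 m
net slip = dip-slip / sin(rake) = 129.8 / sin(51°) = 167 m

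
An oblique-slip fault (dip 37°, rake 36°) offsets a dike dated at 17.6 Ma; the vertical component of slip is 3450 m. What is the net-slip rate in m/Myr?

dip-slip = throw / sin(dip) = 3450 / sin(37°) = 5733 m
net slip = dip-slip / sin(rake) = 5733 / sin(36°) = 9753 m
rate = 9753 m / 17.6 Ma = 0.000554 m/yr = 554 m/Myr

554 m/Myr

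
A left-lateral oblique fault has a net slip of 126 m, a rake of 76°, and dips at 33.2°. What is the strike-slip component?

30.5 m

strike-slip = net slip × cos(rake) = 126 m × cos(76°) = 30.5 m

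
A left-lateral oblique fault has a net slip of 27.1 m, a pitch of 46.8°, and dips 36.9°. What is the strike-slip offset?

strike-slip = net slip × cos(rake) = 27.1 m × cos(46.8°) = 18.6 m

18.6 m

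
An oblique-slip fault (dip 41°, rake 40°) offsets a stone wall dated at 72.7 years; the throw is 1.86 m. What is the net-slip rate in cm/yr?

6.07 cm/yr

dip-slip = throw / sin(dip) = 1.86 / sin(41°) = 2.835 m
net slip = dip-slip / sin(rake) = 2.835 / sin(40°) = 4.411 m
rate = 4.411 m / 72.7 years = 0.0607 m/yr = 6.07 cm/yr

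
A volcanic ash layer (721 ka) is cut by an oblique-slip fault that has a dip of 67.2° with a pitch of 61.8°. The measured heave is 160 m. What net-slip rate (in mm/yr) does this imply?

dip-slip = heave / cos(dip) = 160 / cos(67.2°) = 412.9 m
net slip = dip-slip / sin(rake) = 412.9 / sin(61.8°) = 468.5 m
rate = 468.5 m / 721 ka = 0.000650 m/yr = 0.650 mm/yr

0.650 mm/yr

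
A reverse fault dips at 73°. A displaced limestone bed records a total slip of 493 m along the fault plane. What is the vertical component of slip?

throw = dip-slip × sin(dip) = 493 m × sin(73°) = 471 m

471 m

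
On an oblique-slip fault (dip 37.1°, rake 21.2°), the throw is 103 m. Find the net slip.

472 m

dip-slip = throw / sin(dip) = 103 / sin(37.1°) = 170.8 m
net slip = dip-slip / sin(rake) = 170.8 / sin(21.2°) = 472 m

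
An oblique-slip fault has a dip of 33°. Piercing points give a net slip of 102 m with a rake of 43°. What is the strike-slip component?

74.6 m

strike-slip = net slip × cos(rake) = 102 m × cos(43°) = 74.6 m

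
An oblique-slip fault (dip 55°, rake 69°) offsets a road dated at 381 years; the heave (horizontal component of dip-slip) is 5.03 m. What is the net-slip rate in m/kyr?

24.7 m/kyr

dip-slip = heave / cos(dip) = 5.03 / cos(55°) = 8.770 m
net slip = dip-slip / sin(rake) = 8.770 / sin(69°) = 9.393 m
rate = 9.393 m / 381 years = 0.0247 m/yr = 24.7 m/kyr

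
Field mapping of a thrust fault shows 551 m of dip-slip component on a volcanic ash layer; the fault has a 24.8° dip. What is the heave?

heave = dip-slip × cos(dip) = 551 m × cos(24.8°) = 500 m

500 m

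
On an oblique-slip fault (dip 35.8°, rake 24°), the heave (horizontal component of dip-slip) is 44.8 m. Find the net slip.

dip-slip = heave / cos(dip) = 44.8 / cos(35.8°) = 55.24 m
net slip = dip-slip / sin(rake) = 55.24 / sin(24°) = 136 m

136 m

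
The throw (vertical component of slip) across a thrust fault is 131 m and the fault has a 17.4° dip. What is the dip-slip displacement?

dip-slip = throw / sin(dip) = 131 / sin(17.4°) = 438 m

438 m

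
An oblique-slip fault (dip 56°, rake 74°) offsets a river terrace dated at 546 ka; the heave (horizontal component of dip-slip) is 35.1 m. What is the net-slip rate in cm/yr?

0.0120 cm/yr

dip-slip = heave / cos(dip) = 35.1 / cos(56°) = 62.77 m
net slip = dip-slip / sin(rake) = 62.77 / sin(74°) = 65.30 m
rate = 65.30 m / 546 ka = 0.000120 m/yr = 0.0120 cm/yr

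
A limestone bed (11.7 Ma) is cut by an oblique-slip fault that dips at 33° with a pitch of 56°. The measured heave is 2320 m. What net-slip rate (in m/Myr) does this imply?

dip-slip = heave / cos(dip) = 2320 / cos(33°) = 2766 m
net slip = dip-slip / sin(rake) = 2766 / sin(56°) = 3337 m
rate = 3337 m / 11.7 Ma = 0.000285 m/yr = 285 m/Myr

285 m/Myr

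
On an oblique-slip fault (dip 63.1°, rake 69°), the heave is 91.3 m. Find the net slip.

dip-slip = heave / cos(dip) = 91.3 / cos(63.1°) = 201.8 m
net slip = dip-slip / sin(rake) = 201.8 / sin(69°) = 216 m

216 m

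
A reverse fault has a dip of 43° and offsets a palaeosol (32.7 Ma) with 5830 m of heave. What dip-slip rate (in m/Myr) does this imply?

dip-slip = heave / cos(dip) = 5830 m / cos(43°) = 7972 m
rate = 7972 m / 32.7 Ma = 0.000244 m/yr = 244 m/Myr

244 m/Myr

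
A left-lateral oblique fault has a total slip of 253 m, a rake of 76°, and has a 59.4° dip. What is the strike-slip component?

strike-slip = net slip × cos(rake) = 253 m × cos(76°) = 61.2 m

61.2 m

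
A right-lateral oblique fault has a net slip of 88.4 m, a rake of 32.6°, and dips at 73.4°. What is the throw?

45.6 m

dip-slip = net slip × sin(rake) = 88.4 m × sin(32.6°) = 47.63 m
throw = dip-slip × sin(dip) = 47.63 × sin(73.4°) = 45.6 m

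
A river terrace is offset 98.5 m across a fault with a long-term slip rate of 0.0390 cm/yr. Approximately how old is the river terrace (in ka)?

age = offset / rate = 98.5 m / (0.0390 cm/yr) = 253000 yr = 253 ka

253 ka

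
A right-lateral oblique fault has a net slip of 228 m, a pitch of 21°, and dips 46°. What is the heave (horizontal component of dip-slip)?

dip-slip = net slip × sin(rake) = 228 m × sin(21°) = 81.71 m
heave = dip-slip × cos(dip) = 81.71 × cos(46°) = 56.8 m

56.8 m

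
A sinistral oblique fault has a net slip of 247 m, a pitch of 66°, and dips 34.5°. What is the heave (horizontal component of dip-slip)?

186 m

dip-slip = net slip × sin(rake) = 247 m × sin(66°) = 225.6 m
heave = dip-slip × cos(dip) = 225.6 × cos(34.5°) = 186 m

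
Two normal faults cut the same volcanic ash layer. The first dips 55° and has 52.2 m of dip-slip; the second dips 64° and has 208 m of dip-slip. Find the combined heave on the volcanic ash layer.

121 m

heave_A = 52.2 × cos(55°) = 29.94 m
heave_B = 208 × cos(64°) = 91.18 m
total = 29.94 + 91.18 = 121 m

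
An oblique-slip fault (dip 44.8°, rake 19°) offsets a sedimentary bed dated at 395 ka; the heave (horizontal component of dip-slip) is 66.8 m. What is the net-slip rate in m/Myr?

732 m/Myr

dip-slip = heave / cos(dip) = 66.8 / cos(44.8°) = 94.14 m
net slip = dip-slip / sin(rake) = 94.14 / sin(19°) = 289.2 m
rate = 289.2 m / 395 ka = 0.000732 m/yr = 732 m/Myr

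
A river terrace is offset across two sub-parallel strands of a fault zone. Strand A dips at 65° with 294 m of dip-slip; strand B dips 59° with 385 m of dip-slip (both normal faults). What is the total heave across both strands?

323 m

heave_A = 294 × cos(65°) = 124.2 m
heave_B = 385 × cos(59°) = 198.3 m
total = 124.2 + 198.3 = 323 m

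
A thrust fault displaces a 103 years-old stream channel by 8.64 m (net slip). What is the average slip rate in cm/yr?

rate = 8.64 m / 103 years = 0.0839 m/yr = 8.39 cm/yr

8.39 cm/yr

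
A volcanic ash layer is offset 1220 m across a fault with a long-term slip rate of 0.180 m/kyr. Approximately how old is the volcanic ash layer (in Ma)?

age = offset / rate = 1220 m / (0.180 m/kyr) = 6.78e+06 yr = 6.78 Ma

6.78 Ma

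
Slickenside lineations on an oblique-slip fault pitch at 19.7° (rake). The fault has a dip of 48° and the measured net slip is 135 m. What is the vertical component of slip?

33.8 m

dip-slip = net slip × sin(rake) = 135 m × sin(19.7°) = 45.51 m
throw = dip-slip × sin(dip) = 45.51 × sin(48°) = 33.8 m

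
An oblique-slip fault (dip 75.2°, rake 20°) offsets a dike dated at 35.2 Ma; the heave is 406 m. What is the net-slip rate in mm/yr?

0.132 mm/yr

dip-slip = heave / cos(dip) = 406 / cos(75.2°) = 1589 m
net slip = dip-slip / sin(rake) = 1589 / sin(20°) = 4647 m
rate = 4647 m / 35.2 Ma = 0.000132 m/yr = 0.132 mm/yr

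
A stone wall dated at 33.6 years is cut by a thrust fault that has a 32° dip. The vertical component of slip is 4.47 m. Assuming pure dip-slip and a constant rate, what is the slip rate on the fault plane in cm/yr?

25.1 cm/yr

dip-slip = throw / sin(dip) = 4.47 m / sin(32°) = 8.435 m
rate = 8.435 m / 33.6 years = 0.251 m/yr = 25.1 cm/yr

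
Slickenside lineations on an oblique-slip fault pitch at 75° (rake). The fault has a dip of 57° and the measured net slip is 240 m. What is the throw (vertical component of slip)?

dip-slip = net slip × sin(rake) = 240 m × sin(75°) = 231.8 m
throw = dip-slip × sin(dip) = 231.8 × sin(57°) = 194 m

194 m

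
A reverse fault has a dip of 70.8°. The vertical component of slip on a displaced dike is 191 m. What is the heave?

heave = throw / tan(dip) = 191 / tan(70.8°) = 66.5 m

66.5 m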